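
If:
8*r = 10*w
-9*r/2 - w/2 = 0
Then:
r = 0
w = 0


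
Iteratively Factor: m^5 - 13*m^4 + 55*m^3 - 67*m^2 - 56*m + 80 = (m + 1)*(m^4 - 14*m^3 + 69*m^2 - 136*m + 80) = (m - 4)*(m + 1)*(m^3 - 10*m^2 + 29*m - 20) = (m - 5)*(m - 4)*(m + 1)*(m^2 - 5*m + 4) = (m - 5)*(m - 4)^2*(m + 1)*(m - 1)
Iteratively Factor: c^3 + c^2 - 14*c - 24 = (c - 4)*(c^2 + 5*c + 6) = (c - 4)*(c + 2)*(c + 3)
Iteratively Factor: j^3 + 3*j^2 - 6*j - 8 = (j - 2)*(j^2 + 5*j + 4) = (j - 2)*(j + 4)*(j + 1)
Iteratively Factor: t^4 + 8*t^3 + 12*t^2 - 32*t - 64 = (t + 4)*(t^3 + 4*t^2 - 4*t - 16) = (t + 2)*(t + 4)*(t^2 + 2*t - 8) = (t + 2)*(t + 4)^2*(t - 2)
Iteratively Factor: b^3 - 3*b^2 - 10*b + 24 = (b + 3)*(b^2 - 6*b + 8) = (b - 2)*(b + 3)*(b - 4)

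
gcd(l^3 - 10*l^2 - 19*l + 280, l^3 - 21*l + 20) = l + 5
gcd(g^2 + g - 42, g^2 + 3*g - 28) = g + 7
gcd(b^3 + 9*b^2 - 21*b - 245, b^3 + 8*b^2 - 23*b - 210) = b^2 + 2*b - 35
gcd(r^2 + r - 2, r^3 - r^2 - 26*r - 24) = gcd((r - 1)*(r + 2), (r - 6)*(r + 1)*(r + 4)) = 1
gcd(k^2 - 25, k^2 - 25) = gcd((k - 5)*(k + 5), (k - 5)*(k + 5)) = k^2 - 25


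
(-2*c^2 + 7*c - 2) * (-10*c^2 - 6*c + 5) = 20*c^4 - 58*c^3 - 32*c^2 + 47*c - 10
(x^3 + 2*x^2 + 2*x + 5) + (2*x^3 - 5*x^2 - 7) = 3*x^3 - 3*x^2 + 2*x - 2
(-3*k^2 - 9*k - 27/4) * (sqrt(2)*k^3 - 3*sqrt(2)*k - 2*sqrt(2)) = -3*sqrt(2)*k^5 - 9*sqrt(2)*k^4 + 9*sqrt(2)*k^3/4 + 33*sqrt(2)*k^2 + 153*sqrt(2)*k/4 + 27*sqrt(2)/2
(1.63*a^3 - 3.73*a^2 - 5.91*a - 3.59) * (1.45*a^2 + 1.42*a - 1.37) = 2.3635*a^5 - 3.0939*a^4 - 16.0992*a^3 - 8.4876*a^2 + 2.9989*a + 4.9183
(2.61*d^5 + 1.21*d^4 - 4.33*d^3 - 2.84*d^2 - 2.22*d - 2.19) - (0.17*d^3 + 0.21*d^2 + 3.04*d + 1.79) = 2.61*d^5 + 1.21*d^4 - 4.5*d^3 - 3.05*d^2 - 5.26*d - 3.98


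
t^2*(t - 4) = t^3 - 4*t^2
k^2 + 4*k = k*(k + 4)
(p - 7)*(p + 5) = p^2 - 2*p - 35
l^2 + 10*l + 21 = (l + 3)*(l + 7)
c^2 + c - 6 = (c - 2)*(c + 3)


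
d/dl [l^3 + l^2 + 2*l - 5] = 3*l^2 + 2*l + 2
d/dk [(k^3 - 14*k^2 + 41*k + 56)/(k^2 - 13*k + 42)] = (k^2 - 12*k + 50)/(k^2 - 12*k + 36)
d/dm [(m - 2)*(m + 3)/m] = 1 + 6/m^2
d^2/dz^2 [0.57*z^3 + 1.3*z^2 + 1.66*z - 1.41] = 3.42*z + 2.6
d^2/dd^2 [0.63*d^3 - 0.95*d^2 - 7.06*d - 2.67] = 3.78*d - 1.9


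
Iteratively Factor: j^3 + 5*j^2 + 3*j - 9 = (j + 3)*(j^2 + 2*j - 3) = (j - 1)*(j + 3)*(j + 3)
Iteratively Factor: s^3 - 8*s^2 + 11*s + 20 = (s - 4)*(s^2 - 4*s - 5) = (s - 4)*(s + 1)*(s - 5)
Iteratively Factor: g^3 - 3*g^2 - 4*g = (g + 1)*(g^2 - 4*g) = (g - 4)*(g + 1)*(g)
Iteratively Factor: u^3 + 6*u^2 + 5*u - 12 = (u + 4)*(u^2 + 2*u - 3) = (u + 3)*(u + 4)*(u - 1)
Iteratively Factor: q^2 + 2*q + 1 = (q + 1)*(q + 1)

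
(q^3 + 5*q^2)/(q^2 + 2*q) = q*(q + 5)/(q + 2)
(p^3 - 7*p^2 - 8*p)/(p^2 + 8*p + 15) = p*(p^2 - 7*p - 8)/(p^2 + 8*p + 15)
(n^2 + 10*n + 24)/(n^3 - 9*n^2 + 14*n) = (n^2 + 10*n + 24)/(n*(n^2 - 9*n + 14))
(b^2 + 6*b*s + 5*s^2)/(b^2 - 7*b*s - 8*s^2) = (-b - 5*s)/(-b + 8*s)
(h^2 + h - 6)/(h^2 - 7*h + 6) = (h^2 + h - 6)/(h^2 - 7*h + 6)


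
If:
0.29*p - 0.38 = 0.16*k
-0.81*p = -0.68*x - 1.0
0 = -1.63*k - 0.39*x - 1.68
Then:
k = -0.91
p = 0.81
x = -0.51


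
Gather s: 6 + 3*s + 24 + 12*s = 15*s + 30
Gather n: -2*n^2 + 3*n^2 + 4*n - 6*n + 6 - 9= n^2 - 2*n - 3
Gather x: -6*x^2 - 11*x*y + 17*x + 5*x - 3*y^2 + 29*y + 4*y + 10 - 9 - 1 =-6*x^2 + x*(22 - 11*y) - 3*y^2 + 33*y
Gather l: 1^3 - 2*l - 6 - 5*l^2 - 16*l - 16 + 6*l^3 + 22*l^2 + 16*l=6*l^3 + 17*l^2 - 2*l - 21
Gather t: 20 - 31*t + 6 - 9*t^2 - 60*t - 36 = -9*t^2 - 91*t - 10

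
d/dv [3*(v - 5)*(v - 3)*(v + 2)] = 9*v^2 - 36*v - 3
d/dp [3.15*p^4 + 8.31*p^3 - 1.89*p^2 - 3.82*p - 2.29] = 12.6*p^3 + 24.93*p^2 - 3.78*p - 3.82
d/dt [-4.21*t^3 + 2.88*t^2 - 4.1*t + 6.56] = -12.63*t^2 + 5.76*t - 4.1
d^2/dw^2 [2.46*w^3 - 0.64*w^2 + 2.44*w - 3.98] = 14.76*w - 1.28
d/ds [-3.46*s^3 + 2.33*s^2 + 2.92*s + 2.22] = -10.38*s^2 + 4.66*s + 2.92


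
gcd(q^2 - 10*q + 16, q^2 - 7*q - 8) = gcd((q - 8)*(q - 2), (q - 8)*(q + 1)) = q - 8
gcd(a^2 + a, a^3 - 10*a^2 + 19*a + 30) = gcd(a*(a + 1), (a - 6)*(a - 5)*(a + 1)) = a + 1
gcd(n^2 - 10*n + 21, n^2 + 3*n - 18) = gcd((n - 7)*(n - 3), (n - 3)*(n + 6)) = n - 3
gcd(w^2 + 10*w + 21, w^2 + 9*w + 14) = w + 7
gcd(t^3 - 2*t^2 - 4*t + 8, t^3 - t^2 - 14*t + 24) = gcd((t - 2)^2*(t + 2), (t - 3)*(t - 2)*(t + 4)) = t - 2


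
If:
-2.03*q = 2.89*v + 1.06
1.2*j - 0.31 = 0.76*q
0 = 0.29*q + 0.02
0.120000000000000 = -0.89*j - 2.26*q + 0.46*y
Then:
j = 0.21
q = -0.07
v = -0.32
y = 0.34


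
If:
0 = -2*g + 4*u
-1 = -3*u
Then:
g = 2/3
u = 1/3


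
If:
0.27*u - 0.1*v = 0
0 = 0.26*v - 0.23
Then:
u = 0.33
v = 0.88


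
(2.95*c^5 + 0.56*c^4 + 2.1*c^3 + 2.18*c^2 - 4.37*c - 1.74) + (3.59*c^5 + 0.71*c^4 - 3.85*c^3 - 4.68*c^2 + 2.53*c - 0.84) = 6.54*c^5 + 1.27*c^4 - 1.75*c^3 - 2.5*c^2 - 1.84*c - 2.58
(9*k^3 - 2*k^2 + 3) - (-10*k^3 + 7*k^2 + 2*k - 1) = 19*k^3 - 9*k^2 - 2*k + 4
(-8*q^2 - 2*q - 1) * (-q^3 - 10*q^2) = 8*q^5 + 82*q^4 + 21*q^3 + 10*q^2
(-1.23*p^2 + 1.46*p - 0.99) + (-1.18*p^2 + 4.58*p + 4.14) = -2.41*p^2 + 6.04*p + 3.15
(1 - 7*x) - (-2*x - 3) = 4 - 5*x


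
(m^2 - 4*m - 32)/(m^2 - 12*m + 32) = (m + 4)/(m - 4)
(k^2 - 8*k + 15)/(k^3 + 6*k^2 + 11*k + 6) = (k^2 - 8*k + 15)/(k^3 + 6*k^2 + 11*k + 6)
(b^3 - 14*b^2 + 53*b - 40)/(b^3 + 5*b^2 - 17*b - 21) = (b^3 - 14*b^2 + 53*b - 40)/(b^3 + 5*b^2 - 17*b - 21)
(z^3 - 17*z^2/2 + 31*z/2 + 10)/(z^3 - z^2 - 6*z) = (-2*z^3 + 17*z^2 - 31*z - 20)/(2*z*(-z^2 + z + 6))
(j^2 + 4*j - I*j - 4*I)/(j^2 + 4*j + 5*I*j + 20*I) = (j - I)/(j + 5*I)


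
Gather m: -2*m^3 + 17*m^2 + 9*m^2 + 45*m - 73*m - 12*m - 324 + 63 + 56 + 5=-2*m^3 + 26*m^2 - 40*m - 200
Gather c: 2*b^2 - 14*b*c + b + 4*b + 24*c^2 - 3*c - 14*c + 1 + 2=2*b^2 + 5*b + 24*c^2 + c*(-14*b - 17) + 3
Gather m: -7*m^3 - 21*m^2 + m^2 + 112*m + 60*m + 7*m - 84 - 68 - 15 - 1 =-7*m^3 - 20*m^2 + 179*m - 168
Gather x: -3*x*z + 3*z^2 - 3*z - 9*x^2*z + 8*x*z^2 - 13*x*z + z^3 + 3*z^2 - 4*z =-9*x^2*z + x*(8*z^2 - 16*z) + z^3 + 6*z^2 - 7*z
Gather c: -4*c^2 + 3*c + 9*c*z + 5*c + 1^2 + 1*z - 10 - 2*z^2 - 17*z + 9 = -4*c^2 + c*(9*z + 8) - 2*z^2 - 16*z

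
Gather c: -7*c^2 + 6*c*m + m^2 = -7*c^2 + 6*c*m + m^2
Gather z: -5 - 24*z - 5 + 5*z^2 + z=5*z^2 - 23*z - 10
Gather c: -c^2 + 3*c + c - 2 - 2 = -c^2 + 4*c - 4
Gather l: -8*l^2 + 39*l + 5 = -8*l^2 + 39*l + 5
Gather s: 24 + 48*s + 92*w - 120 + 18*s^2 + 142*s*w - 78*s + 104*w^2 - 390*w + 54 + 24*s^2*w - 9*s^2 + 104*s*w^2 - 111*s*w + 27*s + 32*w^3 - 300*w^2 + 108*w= s^2*(24*w + 9) + s*(104*w^2 + 31*w - 3) + 32*w^3 - 196*w^2 - 190*w - 42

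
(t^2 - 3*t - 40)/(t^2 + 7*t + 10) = (t - 8)/(t + 2)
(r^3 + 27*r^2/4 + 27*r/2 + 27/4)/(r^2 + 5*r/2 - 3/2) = (4*r^2 + 15*r + 9)/(2*(2*r - 1))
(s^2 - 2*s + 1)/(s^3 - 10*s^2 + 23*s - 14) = (s - 1)/(s^2 - 9*s + 14)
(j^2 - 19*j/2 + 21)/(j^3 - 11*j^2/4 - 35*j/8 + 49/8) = 4*(j - 6)/(4*j^2 + 3*j - 7)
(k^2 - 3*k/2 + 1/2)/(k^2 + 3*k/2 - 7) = (2*k^2 - 3*k + 1)/(2*k^2 + 3*k - 14)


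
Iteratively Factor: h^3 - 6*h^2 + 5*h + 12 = (h - 4)*(h^2 - 2*h - 3) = (h - 4)*(h - 3)*(h + 1)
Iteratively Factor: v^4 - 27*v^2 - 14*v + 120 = (v + 3)*(v^3 - 3*v^2 - 18*v + 40) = (v - 5)*(v + 3)*(v^2 + 2*v - 8) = (v - 5)*(v + 3)*(v + 4)*(v - 2)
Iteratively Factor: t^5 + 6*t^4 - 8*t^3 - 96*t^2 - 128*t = (t - 4)*(t^4 + 10*t^3 + 32*t^2 + 32*t) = t*(t - 4)*(t^3 + 10*t^2 + 32*t + 32) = t*(t - 4)*(t + 4)*(t^2 + 6*t + 8) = t*(t - 4)*(t + 2)*(t + 4)*(t + 4)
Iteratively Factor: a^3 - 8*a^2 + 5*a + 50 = (a - 5)*(a^2 - 3*a - 10) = (a - 5)*(a + 2)*(a - 5)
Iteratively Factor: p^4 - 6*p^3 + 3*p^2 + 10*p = (p)*(p^3 - 6*p^2 + 3*p + 10) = p*(p + 1)*(p^2 - 7*p + 10) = p*(p - 5)*(p + 1)*(p - 2)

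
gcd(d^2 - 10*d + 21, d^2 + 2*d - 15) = d - 3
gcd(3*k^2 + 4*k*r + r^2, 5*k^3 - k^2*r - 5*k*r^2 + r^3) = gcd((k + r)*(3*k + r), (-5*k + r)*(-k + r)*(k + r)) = k + r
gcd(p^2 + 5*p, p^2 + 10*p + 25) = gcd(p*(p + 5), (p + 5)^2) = p + 5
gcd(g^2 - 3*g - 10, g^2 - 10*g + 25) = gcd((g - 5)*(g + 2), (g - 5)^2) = g - 5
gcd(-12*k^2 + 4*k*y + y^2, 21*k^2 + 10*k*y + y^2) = 1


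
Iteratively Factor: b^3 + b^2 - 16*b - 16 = (b - 4)*(b^2 + 5*b + 4) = (b - 4)*(b + 4)*(b + 1)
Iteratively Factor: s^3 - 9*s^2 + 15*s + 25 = (s + 1)*(s^2 - 10*s + 25) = (s - 5)*(s + 1)*(s - 5)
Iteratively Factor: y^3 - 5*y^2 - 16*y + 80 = (y - 5)*(y^2 - 16) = (y - 5)*(y + 4)*(y - 4)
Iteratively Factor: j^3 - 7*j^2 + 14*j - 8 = (j - 1)*(j^2 - 6*j + 8) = (j - 4)*(j - 1)*(j - 2)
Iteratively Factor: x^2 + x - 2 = (x - 1)*(x + 2)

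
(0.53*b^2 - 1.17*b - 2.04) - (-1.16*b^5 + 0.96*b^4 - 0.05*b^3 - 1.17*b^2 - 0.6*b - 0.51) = 1.16*b^5 - 0.96*b^4 + 0.05*b^3 + 1.7*b^2 - 0.57*b - 1.53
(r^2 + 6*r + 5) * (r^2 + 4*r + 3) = r^4 + 10*r^3 + 32*r^2 + 38*r + 15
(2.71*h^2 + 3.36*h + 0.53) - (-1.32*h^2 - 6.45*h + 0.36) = 4.03*h^2 + 9.81*h + 0.17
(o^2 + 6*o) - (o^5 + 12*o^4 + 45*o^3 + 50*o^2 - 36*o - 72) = -o^5 - 12*o^4 - 45*o^3 - 49*o^2 + 42*o + 72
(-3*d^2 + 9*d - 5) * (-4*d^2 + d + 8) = 12*d^4 - 39*d^3 + 5*d^2 + 67*d - 40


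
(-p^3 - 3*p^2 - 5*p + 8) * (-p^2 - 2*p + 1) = p^5 + 5*p^4 + 10*p^3 - p^2 - 21*p + 8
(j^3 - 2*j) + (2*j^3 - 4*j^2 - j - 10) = 3*j^3 - 4*j^2 - 3*j - 10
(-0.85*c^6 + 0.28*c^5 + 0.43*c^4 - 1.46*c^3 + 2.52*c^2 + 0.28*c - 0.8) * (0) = 0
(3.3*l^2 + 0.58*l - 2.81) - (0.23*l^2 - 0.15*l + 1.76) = 3.07*l^2 + 0.73*l - 4.57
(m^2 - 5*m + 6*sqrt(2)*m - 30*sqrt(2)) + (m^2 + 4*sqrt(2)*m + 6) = 2*m^2 - 5*m + 10*sqrt(2)*m - 30*sqrt(2) + 6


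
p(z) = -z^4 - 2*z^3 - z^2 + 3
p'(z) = -4*z^3 - 6*z^2 - 2*z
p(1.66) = -16.50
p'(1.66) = -38.15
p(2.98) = -137.67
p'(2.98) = -165.10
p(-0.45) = 2.94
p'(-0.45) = 0.05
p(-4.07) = -153.12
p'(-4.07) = 178.43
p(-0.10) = 2.99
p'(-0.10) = 0.14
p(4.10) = -434.23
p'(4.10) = -384.74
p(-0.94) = 3.00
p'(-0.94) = -0.10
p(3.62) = -276.71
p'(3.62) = -275.62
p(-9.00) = -5181.00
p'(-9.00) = 2448.00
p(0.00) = 3.00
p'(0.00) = 0.00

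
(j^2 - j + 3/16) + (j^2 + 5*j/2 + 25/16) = 2*j^2 + 3*j/2 + 7/4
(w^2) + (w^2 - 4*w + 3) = 2*w^2 - 4*w + 3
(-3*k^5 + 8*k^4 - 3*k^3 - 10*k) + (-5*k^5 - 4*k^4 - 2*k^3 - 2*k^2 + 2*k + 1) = -8*k^5 + 4*k^4 - 5*k^3 - 2*k^2 - 8*k + 1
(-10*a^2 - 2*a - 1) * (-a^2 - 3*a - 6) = 10*a^4 + 32*a^3 + 67*a^2 + 15*a + 6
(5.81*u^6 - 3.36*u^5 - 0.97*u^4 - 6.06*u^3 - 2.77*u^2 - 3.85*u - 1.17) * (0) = 0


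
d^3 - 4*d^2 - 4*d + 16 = (d - 4)*(d - 2)*(d + 2)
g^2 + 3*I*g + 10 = (g - 2*I)*(g + 5*I)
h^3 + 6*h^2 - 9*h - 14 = (h - 2)*(h + 1)*(h + 7)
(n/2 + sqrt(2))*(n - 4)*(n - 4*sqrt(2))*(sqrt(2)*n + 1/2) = sqrt(2)*n^4/2 - 2*sqrt(2)*n^3 - 7*n^3/4 - 17*sqrt(2)*n^2/2 + 7*n^2 - 4*n + 34*sqrt(2)*n + 16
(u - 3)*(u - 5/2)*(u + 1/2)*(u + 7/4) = u^4 - 13*u^3/4 - 4*u^2 + 193*u/16 + 105/16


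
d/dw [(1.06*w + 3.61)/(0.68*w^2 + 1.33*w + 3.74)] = (0.7208*w^2 + 1.4098*w - (1.06*w + 3.61)*(1.36*w + 1.33) + 3.9644)/(0.68*w^2 + 1.33*w + 3.74)^2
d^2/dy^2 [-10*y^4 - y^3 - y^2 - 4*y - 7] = -120*y^2 - 6*y - 2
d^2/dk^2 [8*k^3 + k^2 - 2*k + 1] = 48*k + 2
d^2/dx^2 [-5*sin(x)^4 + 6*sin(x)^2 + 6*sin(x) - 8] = 80*sin(x)^4 - 84*sin(x)^2 - 6*sin(x) + 12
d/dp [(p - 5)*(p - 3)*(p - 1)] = 3*p^2 - 18*p + 23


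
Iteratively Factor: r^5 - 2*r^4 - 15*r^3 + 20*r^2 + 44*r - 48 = (r - 1)*(r^4 - r^3 - 16*r^2 + 4*r + 48) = (r - 4)*(r - 1)*(r^3 + 3*r^2 - 4*r - 12) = (r - 4)*(r - 2)*(r - 1)*(r^2 + 5*r + 6) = (r - 4)*(r - 2)*(r - 1)*(r + 3)*(r + 2)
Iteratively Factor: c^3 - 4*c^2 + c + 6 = (c - 3)*(c^2 - c - 2) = (c - 3)*(c - 2)*(c + 1)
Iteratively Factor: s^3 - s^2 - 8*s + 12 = (s + 3)*(s^2 - 4*s + 4) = (s - 2)*(s + 3)*(s - 2)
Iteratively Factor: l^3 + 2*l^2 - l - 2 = (l + 2)*(l^2 - 1) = (l - 1)*(l + 2)*(l + 1)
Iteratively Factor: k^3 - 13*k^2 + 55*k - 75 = (k - 5)*(k^2 - 8*k + 15) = (k - 5)*(k - 3)*(k - 5)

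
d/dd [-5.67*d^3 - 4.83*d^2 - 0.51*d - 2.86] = -17.01*d^2 - 9.66*d - 0.51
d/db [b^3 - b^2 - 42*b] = 3*b^2 - 2*b - 42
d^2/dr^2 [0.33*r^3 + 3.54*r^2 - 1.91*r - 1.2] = 1.98*r + 7.08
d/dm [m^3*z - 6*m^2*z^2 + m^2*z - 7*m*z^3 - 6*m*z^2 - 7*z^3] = z*(3*m^2 - 12*m*z + 2*m - 7*z^2 - 6*z)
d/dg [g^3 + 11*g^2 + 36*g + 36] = 3*g^2 + 22*g + 36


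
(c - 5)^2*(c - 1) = c^3 - 11*c^2 + 35*c - 25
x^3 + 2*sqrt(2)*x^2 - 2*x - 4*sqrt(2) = (x - sqrt(2))*(x + sqrt(2))*(x + 2*sqrt(2))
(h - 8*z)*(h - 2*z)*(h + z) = h^3 - 9*h^2*z + 6*h*z^2 + 16*z^3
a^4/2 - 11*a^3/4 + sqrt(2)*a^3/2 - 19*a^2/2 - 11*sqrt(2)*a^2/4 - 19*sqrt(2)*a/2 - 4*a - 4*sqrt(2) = (a/2 + 1)*(a - 8)*(a + 1/2)*(a + sqrt(2))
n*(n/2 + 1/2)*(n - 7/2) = n^3/2 - 5*n^2/4 - 7*n/4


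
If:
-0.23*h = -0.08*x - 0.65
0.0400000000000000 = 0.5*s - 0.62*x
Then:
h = 0.347826086956522*x + 2.82608695652174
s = 1.24*x + 0.08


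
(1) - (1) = 0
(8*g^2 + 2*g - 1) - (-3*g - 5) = 8*g^2 + 5*g + 4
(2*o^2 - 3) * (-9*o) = -18*o^3 + 27*o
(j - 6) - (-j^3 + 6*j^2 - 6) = j^3 - 6*j^2 + j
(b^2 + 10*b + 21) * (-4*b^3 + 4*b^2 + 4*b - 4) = -4*b^5 - 36*b^4 - 40*b^3 + 120*b^2 + 44*b - 84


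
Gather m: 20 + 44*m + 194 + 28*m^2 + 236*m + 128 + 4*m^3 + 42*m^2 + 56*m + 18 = 4*m^3 + 70*m^2 + 336*m + 360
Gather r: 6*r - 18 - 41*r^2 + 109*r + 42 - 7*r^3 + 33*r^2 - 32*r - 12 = -7*r^3 - 8*r^2 + 83*r + 12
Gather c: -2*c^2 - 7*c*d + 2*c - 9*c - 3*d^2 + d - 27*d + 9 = -2*c^2 + c*(-7*d - 7) - 3*d^2 - 26*d + 9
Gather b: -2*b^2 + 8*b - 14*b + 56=-2*b^2 - 6*b + 56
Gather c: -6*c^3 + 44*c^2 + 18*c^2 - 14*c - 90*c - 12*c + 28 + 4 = -6*c^3 + 62*c^2 - 116*c + 32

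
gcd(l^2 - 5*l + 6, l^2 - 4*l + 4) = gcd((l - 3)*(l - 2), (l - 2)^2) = l - 2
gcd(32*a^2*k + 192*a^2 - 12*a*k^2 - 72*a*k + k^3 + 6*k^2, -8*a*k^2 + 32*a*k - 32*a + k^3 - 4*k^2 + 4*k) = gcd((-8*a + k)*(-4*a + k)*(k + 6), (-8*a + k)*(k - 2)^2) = 8*a - k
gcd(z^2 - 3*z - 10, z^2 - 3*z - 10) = z^2 - 3*z - 10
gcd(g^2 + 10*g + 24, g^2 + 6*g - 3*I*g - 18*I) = g + 6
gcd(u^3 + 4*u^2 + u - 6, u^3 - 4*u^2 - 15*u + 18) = u^2 + 2*u - 3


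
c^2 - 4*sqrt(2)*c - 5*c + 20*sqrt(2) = (c - 5)*(c - 4*sqrt(2))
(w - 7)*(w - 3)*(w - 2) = w^3 - 12*w^2 + 41*w - 42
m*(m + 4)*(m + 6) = m^3 + 10*m^2 + 24*m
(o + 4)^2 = o^2 + 8*o + 16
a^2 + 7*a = a*(a + 7)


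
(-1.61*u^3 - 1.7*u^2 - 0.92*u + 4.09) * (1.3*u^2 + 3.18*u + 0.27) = -2.093*u^5 - 7.3298*u^4 - 7.0367*u^3 + 1.9324*u^2 + 12.7578*u + 1.1043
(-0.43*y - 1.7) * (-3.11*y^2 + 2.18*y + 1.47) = 1.3373*y^3 + 4.3496*y^2 - 4.3381*y - 2.499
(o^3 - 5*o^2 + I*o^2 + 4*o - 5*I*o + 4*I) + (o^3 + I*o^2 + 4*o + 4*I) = 2*o^3 - 5*o^2 + 2*I*o^2 + 8*o - 5*I*o + 8*I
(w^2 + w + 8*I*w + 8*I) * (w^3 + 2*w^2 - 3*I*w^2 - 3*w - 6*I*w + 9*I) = w^5 + 3*w^4 + 5*I*w^4 + 23*w^3 + 15*I*w^3 + 69*w^2 - 5*I*w^2 - 24*w - 15*I*w - 72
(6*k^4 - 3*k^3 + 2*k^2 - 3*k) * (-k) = -6*k^5 + 3*k^4 - 2*k^3 + 3*k^2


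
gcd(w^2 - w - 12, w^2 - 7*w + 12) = w - 4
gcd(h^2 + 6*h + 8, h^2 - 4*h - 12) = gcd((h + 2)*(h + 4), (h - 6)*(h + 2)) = h + 2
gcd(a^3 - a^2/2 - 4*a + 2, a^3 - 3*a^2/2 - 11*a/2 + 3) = a^2 + 3*a/2 - 1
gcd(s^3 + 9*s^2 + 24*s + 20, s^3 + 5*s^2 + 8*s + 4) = s^2 + 4*s + 4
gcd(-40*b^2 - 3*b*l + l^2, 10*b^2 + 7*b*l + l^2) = 5*b + l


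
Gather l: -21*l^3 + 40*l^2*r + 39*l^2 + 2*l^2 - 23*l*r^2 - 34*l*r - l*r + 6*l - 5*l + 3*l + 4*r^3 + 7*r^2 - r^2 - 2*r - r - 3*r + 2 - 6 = -21*l^3 + l^2*(40*r + 41) + l*(-23*r^2 - 35*r + 4) + 4*r^3 + 6*r^2 - 6*r - 4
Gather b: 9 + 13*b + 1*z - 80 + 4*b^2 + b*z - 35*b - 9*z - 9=4*b^2 + b*(z - 22) - 8*z - 80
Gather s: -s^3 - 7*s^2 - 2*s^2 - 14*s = -s^3 - 9*s^2 - 14*s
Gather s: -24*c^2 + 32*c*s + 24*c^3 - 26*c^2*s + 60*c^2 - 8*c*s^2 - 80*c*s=24*c^3 + 36*c^2 - 8*c*s^2 + s*(-26*c^2 - 48*c)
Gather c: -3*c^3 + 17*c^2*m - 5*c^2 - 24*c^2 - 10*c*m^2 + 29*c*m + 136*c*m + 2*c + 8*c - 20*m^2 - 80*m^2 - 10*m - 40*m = -3*c^3 + c^2*(17*m - 29) + c*(-10*m^2 + 165*m + 10) - 100*m^2 - 50*m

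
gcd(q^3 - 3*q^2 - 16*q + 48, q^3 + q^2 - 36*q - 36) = 1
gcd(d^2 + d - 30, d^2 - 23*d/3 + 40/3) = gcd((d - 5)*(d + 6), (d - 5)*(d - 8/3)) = d - 5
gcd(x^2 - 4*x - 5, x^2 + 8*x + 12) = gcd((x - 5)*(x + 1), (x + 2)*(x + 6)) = 1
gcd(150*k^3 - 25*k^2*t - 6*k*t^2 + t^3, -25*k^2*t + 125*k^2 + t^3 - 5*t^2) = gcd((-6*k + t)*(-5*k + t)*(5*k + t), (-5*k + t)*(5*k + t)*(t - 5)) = -25*k^2 + t^2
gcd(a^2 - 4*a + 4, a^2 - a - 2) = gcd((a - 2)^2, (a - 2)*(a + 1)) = a - 2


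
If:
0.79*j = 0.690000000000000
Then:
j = 0.87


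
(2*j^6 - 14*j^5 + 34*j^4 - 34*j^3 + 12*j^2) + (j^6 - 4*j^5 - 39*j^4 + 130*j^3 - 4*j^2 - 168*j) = 3*j^6 - 18*j^5 - 5*j^4 + 96*j^3 + 8*j^2 - 168*j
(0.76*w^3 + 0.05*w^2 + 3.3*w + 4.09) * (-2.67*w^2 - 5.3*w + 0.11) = -2.0292*w^5 - 4.1615*w^4 - 8.9924*w^3 - 28.4048*w^2 - 21.314*w + 0.4499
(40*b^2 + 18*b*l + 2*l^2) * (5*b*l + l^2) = 200*b^3*l + 130*b^2*l^2 + 28*b*l^3 + 2*l^4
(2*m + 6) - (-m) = 3*m + 6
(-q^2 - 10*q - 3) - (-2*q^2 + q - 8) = q^2 - 11*q + 5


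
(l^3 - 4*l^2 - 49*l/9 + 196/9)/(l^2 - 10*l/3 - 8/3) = (9*l^2 - 49)/(3*(3*l + 2))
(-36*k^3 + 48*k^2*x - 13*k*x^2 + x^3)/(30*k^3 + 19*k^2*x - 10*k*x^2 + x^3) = (6*k^2 - 7*k*x + x^2)/(-5*k^2 - 4*k*x + x^2)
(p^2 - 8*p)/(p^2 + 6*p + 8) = p*(p - 8)/(p^2 + 6*p + 8)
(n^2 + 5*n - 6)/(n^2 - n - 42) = (n - 1)/(n - 7)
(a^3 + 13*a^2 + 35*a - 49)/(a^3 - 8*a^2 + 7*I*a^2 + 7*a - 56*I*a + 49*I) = (a^2 + 14*a + 49)/(a^2 + 7*a*(-1 + I) - 49*I)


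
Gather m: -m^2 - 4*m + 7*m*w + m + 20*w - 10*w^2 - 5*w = -m^2 + m*(7*w - 3) - 10*w^2 + 15*w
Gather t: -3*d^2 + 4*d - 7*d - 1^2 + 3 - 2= -3*d^2 - 3*d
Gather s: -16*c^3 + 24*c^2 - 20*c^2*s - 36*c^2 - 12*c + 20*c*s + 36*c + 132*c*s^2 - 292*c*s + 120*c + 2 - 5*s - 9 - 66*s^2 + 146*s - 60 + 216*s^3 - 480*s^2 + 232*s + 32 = -16*c^3 - 12*c^2 + 144*c + 216*s^3 + s^2*(132*c - 546) + s*(-20*c^2 - 272*c + 373) - 35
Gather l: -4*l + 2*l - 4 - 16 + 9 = -2*l - 11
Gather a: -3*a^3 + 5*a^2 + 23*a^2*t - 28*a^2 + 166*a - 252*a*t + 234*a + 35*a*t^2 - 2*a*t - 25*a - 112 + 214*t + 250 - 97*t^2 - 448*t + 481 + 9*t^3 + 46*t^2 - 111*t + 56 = -3*a^3 + a^2*(23*t - 23) + a*(35*t^2 - 254*t + 375) + 9*t^3 - 51*t^2 - 345*t + 675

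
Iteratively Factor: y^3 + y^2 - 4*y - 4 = (y - 2)*(y^2 + 3*y + 2) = (y - 2)*(y + 1)*(y + 2)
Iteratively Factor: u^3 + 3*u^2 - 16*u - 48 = (u - 4)*(u^2 + 7*u + 12) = (u - 4)*(u + 4)*(u + 3)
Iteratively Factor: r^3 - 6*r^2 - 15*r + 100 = (r - 5)*(r^2 - r - 20) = (r - 5)^2*(r + 4)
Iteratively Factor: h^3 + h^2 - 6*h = (h)*(h^2 + h - 6) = h*(h - 2)*(h + 3)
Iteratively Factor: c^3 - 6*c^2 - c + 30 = (c - 3)*(c^2 - 3*c - 10) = (c - 5)*(c - 3)*(c + 2)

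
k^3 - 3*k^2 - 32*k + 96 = (k - 3)*(k - 4*sqrt(2))*(k + 4*sqrt(2))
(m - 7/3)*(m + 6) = m^2 + 11*m/3 - 14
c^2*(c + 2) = c^3 + 2*c^2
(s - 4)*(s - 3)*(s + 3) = s^3 - 4*s^2 - 9*s + 36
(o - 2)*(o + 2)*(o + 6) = o^3 + 6*o^2 - 4*o - 24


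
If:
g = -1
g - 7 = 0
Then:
No Solution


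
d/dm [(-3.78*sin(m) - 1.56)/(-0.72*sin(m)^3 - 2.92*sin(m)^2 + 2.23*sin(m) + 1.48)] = (-13.1928*sin(m) + 1.3608*sin(3*m) + 7.2036*cos(2*m) - 9.3192)*cos(m)/(0.72*sin(m)^3 + 2.92*sin(m)^2 - 2.23*sin(m) - 1.48)^2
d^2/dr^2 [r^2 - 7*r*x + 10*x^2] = 2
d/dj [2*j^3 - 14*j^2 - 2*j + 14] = 6*j^2 - 28*j - 2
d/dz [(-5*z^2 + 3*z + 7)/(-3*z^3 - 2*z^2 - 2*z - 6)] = (-15*z^4 + 18*z^3 + 79*z^2 + 88*z - 4)/(9*z^6 + 12*z^5 + 16*z^4 + 44*z^3 + 28*z^2 + 24*z + 36)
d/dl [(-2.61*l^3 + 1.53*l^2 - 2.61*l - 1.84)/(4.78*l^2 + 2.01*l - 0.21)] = (-12.4758*l^4 - 10.4922*l^3 + 17.1954*l^2 + 16.9478*l + 4.2465)/(22.8484*l^4 + 19.2156*l^3 + 2.0325*l^2 - 0.8442*l + 0.0441)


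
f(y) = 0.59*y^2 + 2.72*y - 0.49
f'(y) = 1.18*y + 2.72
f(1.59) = 5.33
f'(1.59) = 4.60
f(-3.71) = -2.46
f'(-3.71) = -1.66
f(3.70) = 17.65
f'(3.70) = 7.09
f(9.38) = 76.93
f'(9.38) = 13.79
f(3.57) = 16.74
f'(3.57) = 6.93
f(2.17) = 8.19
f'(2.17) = 5.28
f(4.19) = 21.26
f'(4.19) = 7.66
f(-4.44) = -0.94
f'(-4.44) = -2.52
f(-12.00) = 51.83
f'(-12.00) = -11.44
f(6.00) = 37.07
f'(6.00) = 9.80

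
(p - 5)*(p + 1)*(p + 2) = p^3 - 2*p^2 - 13*p - 10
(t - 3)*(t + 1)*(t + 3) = t^3 + t^2 - 9*t - 9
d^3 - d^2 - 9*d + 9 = (d - 3)*(d - 1)*(d + 3)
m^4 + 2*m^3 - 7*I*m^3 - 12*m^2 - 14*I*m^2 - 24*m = m*(m + 2)*(m - 4*I)*(m - 3*I)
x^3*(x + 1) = x^4 + x^3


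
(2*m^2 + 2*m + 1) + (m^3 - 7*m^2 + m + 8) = m^3 - 5*m^2 + 3*m + 9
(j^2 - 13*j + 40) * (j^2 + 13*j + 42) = j^4 - 87*j^2 - 26*j + 1680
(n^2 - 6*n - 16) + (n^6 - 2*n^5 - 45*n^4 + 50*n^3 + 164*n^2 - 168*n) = n^6 - 2*n^5 - 45*n^4 + 50*n^3 + 165*n^2 - 174*n - 16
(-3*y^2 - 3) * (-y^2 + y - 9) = 3*y^4 - 3*y^3 + 30*y^2 - 3*y + 27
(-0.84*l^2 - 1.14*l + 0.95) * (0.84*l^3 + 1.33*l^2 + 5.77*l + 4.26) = -0.7056*l^5 - 2.0748*l^4 - 5.565*l^3 - 8.8927*l^2 + 0.625100000000001*l + 4.047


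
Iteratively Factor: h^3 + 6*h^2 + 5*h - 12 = (h + 4)*(h^2 + 2*h - 3) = (h - 1)*(h + 4)*(h + 3)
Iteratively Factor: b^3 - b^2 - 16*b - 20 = (b + 2)*(b^2 - 3*b - 10) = (b - 5)*(b + 2)*(b + 2)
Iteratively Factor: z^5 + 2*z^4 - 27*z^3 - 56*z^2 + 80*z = (z - 5)*(z^4 + 7*z^3 + 8*z^2 - 16*z) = z*(z - 5)*(z^3 + 7*z^2 + 8*z - 16) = z*(z - 5)*(z - 1)*(z^2 + 8*z + 16) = z*(z - 5)*(z - 1)*(z + 4)*(z + 4)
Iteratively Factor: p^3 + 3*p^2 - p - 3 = (p + 3)*(p^2 - 1) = (p - 1)*(p + 3)*(p + 1)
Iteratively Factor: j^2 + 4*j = (j + 4)*(j)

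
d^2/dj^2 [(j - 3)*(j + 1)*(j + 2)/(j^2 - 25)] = 12*(3*j^3 - 3*j^2 + 225*j - 25)/(j^6 - 75*j^4 + 1875*j^2 - 15625)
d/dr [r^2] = 2*r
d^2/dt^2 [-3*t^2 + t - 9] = -6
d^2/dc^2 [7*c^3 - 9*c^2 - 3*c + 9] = 42*c - 18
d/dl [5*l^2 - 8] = 10*l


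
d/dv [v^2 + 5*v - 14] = 2*v + 5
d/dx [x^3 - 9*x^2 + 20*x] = 3*x^2 - 18*x + 20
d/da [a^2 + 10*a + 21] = 2*a + 10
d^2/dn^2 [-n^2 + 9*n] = -2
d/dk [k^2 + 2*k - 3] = 2*k + 2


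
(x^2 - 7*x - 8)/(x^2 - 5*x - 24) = (x + 1)/(x + 3)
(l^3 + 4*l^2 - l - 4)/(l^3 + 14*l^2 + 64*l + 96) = (l^2 - 1)/(l^2 + 10*l + 24)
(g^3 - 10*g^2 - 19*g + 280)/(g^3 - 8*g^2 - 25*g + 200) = (g - 7)/(g - 5)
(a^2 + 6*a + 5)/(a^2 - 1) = (a + 5)/(a - 1)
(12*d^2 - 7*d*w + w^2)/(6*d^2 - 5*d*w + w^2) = (-4*d + w)/(-2*d + w)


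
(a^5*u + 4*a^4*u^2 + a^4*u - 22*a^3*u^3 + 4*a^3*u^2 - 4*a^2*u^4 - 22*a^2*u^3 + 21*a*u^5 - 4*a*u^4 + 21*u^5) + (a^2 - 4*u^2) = a^5*u + 4*a^4*u^2 + a^4*u - 22*a^3*u^3 + 4*a^3*u^2 - 4*a^2*u^4 - 22*a^2*u^3 + a^2 + 21*a*u^5 - 4*a*u^4 + 21*u^5 - 4*u^2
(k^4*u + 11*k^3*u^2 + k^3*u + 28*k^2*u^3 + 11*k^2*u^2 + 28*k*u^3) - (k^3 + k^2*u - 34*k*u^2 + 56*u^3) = k^4*u + 11*k^3*u^2 + k^3*u - k^3 + 28*k^2*u^3 + 11*k^2*u^2 - k^2*u + 28*k*u^3 + 34*k*u^2 - 56*u^3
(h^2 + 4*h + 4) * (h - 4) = h^3 - 12*h - 16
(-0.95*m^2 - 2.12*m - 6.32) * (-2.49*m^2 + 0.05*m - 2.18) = 2.3655*m^4 + 5.2313*m^3 + 17.7018*m^2 + 4.3056*m + 13.7776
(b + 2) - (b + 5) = -3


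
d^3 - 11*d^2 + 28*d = d*(d - 7)*(d - 4)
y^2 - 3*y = y*(y - 3)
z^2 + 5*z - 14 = (z - 2)*(z + 7)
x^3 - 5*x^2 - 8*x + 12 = (x - 6)*(x - 1)*(x + 2)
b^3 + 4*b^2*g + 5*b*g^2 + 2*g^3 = (b + g)^2*(b + 2*g)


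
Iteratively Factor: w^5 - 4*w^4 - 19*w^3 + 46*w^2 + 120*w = (w - 5)*(w^4 + w^3 - 14*w^2 - 24*w) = (w - 5)*(w + 2)*(w^3 - w^2 - 12*w) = (w - 5)*(w - 4)*(w + 2)*(w^2 + 3*w) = (w - 5)*(w - 4)*(w + 2)*(w + 3)*(w)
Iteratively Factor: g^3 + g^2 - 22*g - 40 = (g + 2)*(g^2 - g - 20) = (g - 5)*(g + 2)*(g + 4)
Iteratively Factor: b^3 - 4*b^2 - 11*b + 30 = (b + 3)*(b^2 - 7*b + 10) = (b - 2)*(b + 3)*(b - 5)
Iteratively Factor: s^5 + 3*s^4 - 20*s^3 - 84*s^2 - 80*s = (s + 4)*(s^4 - s^3 - 16*s^2 - 20*s) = (s + 2)*(s + 4)*(s^3 - 3*s^2 - 10*s) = (s - 5)*(s + 2)*(s + 4)*(s^2 + 2*s) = (s - 5)*(s + 2)^2*(s + 4)*(s)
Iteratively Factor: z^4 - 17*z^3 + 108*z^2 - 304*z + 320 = (z - 4)*(z^3 - 13*z^2 + 56*z - 80) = (z - 5)*(z - 4)*(z^2 - 8*z + 16) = (z - 5)*(z - 4)^2*(z - 4)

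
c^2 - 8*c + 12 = (c - 6)*(c - 2)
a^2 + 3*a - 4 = (a - 1)*(a + 4)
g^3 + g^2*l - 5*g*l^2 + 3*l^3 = (g - l)^2*(g + 3*l)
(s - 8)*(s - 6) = s^2 - 14*s + 48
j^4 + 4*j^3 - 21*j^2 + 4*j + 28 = (j - 2)^2*(j + 1)*(j + 7)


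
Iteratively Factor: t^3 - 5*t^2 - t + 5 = (t - 5)*(t^2 - 1) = (t - 5)*(t - 1)*(t + 1)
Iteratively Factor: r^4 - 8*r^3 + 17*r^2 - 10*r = (r)*(r^3 - 8*r^2 + 17*r - 10) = r*(r - 5)*(r^2 - 3*r + 2) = r*(r - 5)*(r - 2)*(r - 1)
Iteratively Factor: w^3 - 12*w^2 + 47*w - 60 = (w - 5)*(w^2 - 7*w + 12) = (w - 5)*(w - 3)*(w - 4)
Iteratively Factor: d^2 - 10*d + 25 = (d - 5)*(d - 5)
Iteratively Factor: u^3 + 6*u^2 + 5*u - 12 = (u - 1)*(u^2 + 7*u + 12) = (u - 1)*(u + 3)*(u + 4)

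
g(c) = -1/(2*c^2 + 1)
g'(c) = 4*c/(2*c^2 + 1)^2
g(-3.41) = -0.04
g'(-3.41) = -0.02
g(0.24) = -0.90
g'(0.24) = 0.77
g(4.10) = -0.03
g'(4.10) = 0.01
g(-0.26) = -0.88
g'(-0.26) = -0.81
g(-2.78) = -0.06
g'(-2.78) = -0.04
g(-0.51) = -0.66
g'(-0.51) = -0.88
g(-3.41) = -0.04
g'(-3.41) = -0.02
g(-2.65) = -0.07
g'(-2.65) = -0.05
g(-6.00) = -0.01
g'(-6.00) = 0.00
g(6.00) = -0.01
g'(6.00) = 0.00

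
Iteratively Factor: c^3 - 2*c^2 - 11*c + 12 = (c - 1)*(c^2 - c - 12) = (c - 4)*(c - 1)*(c + 3)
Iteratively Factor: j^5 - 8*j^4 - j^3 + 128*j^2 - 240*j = (j - 5)*(j^4 - 3*j^3 - 16*j^2 + 48*j) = (j - 5)*(j - 4)*(j^3 + j^2 - 12*j) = j*(j - 5)*(j - 4)*(j^2 + j - 12) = j*(j - 5)*(j - 4)*(j + 4)*(j - 3)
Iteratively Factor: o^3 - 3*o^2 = (o - 3)*(o^2) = o*(o - 3)*(o)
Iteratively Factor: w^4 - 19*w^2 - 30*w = (w - 5)*(w^3 + 5*w^2 + 6*w) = (w - 5)*(w + 2)*(w^2 + 3*w) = (w - 5)*(w + 2)*(w + 3)*(w)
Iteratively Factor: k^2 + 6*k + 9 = (k + 3)*(k + 3)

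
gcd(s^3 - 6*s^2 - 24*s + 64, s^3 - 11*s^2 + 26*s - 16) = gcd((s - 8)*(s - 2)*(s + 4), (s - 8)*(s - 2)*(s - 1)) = s^2 - 10*s + 16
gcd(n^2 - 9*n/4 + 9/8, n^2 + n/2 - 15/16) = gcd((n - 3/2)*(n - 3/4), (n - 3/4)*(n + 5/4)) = n - 3/4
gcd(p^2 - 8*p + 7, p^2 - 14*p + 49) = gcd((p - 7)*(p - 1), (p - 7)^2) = p - 7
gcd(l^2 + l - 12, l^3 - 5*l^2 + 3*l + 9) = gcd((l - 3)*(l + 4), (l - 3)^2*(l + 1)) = l - 3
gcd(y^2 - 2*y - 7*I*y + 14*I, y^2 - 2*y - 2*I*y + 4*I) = y - 2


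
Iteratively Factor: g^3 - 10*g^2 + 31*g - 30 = (g - 5)*(g^2 - 5*g + 6) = (g - 5)*(g - 3)*(g - 2)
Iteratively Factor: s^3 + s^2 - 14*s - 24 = (s - 4)*(s^2 + 5*s + 6) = (s - 4)*(s + 2)*(s + 3)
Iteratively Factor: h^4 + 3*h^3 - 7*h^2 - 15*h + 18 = (h - 1)*(h^3 + 4*h^2 - 3*h - 18) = (h - 1)*(h + 3)*(h^2 + h - 6) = (h - 2)*(h - 1)*(h + 3)*(h + 3)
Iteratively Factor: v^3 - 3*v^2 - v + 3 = (v - 3)*(v^2 - 1) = (v - 3)*(v + 1)*(v - 1)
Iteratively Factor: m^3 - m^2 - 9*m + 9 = (m - 1)*(m^2 - 9) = (m - 1)*(m + 3)*(m - 3)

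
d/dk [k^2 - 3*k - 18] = 2*k - 3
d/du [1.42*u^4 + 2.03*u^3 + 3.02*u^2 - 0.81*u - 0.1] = 5.68*u^3 + 6.09*u^2 + 6.04*u - 0.81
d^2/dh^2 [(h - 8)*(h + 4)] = 2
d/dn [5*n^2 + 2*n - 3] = 10*n + 2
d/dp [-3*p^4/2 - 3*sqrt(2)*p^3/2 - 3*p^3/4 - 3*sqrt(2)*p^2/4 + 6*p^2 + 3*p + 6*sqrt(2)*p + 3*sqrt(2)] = -6*p^3 - 9*sqrt(2)*p^2/2 - 9*p^2/4 - 3*sqrt(2)*p/2 + 12*p + 3 + 6*sqrt(2)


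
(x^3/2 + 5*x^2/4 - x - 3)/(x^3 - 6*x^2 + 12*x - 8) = (x^3/2 + 5*x^2/4 - x - 3)/(x^3 - 6*x^2 + 12*x - 8)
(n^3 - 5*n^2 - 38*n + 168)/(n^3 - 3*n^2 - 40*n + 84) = (n - 4)/(n - 2)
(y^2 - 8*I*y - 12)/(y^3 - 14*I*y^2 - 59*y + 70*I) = (y - 6*I)/(y^2 - 12*I*y - 35)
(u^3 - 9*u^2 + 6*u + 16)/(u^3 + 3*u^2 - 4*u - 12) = (u^2 - 7*u - 8)/(u^2 + 5*u + 6)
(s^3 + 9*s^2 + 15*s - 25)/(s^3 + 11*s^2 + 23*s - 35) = (s + 5)/(s + 7)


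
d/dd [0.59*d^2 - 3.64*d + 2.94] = 1.18*d - 3.64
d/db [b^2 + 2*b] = 2*b + 2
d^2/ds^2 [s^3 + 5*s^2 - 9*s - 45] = 6*s + 10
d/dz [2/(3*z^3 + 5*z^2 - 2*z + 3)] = 2*(-9*z^2 - 10*z + 2)/(3*z^3 + 5*z^2 - 2*z + 3)^2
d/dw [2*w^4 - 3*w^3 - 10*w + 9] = 8*w^3 - 9*w^2 - 10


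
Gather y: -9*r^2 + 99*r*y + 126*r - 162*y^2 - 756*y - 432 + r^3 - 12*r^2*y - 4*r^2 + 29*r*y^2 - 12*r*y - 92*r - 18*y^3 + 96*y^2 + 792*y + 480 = r^3 - 13*r^2 + 34*r - 18*y^3 + y^2*(29*r - 66) + y*(-12*r^2 + 87*r + 36) + 48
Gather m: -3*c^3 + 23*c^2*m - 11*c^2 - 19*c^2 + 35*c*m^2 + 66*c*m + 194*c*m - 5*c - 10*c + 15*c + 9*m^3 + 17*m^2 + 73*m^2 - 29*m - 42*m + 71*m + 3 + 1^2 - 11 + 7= -3*c^3 - 30*c^2 + 9*m^3 + m^2*(35*c + 90) + m*(23*c^2 + 260*c)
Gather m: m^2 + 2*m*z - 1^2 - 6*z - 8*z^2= m^2 + 2*m*z - 8*z^2 - 6*z - 1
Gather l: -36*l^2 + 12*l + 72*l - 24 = -36*l^2 + 84*l - 24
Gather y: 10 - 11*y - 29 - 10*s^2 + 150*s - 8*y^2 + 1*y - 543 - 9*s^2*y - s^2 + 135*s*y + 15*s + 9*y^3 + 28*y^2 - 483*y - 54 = -11*s^2 + 165*s + 9*y^3 + 20*y^2 + y*(-9*s^2 + 135*s - 493) - 616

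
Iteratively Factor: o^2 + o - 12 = (o - 3)*(o + 4)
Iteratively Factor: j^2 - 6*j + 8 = (j - 4)*(j - 2)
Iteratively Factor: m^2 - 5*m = (m - 5)*(m)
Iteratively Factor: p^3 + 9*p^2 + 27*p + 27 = (p + 3)*(p^2 + 6*p + 9) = (p + 3)^2*(p + 3)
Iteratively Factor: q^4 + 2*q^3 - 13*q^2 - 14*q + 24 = (q - 3)*(q^3 + 5*q^2 + 2*q - 8) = (q - 3)*(q + 4)*(q^2 + q - 2) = (q - 3)*(q + 2)*(q + 4)*(q - 1)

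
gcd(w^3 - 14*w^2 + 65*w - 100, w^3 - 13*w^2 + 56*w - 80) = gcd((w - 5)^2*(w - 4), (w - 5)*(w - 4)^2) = w^2 - 9*w + 20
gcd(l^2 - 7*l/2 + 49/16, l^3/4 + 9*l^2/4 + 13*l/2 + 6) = 1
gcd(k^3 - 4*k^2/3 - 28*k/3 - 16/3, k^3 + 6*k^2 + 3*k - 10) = k + 2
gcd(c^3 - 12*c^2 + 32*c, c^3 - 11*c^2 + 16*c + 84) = 1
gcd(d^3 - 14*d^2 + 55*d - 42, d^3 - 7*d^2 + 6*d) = d^2 - 7*d + 6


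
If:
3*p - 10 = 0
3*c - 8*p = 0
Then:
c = 80/9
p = 10/3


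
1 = 1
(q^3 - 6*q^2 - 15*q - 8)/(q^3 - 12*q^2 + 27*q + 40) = (q + 1)/(q - 5)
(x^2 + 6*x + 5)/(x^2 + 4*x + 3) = (x + 5)/(x + 3)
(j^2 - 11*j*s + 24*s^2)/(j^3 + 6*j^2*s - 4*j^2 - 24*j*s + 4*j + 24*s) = (j^2 - 11*j*s + 24*s^2)/(j^3 + 6*j^2*s - 4*j^2 - 24*j*s + 4*j + 24*s)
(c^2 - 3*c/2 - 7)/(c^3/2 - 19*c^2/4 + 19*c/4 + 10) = 2*(2*c^2 - 3*c - 14)/(2*c^3 - 19*c^2 + 19*c + 40)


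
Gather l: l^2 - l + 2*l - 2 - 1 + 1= l^2 + l - 2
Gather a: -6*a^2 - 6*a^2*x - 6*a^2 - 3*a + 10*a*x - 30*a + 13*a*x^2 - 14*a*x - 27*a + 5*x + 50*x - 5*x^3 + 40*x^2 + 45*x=a^2*(-6*x - 12) + a*(13*x^2 - 4*x - 60) - 5*x^3 + 40*x^2 + 100*x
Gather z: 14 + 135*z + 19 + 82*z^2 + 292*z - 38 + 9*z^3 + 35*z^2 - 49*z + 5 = 9*z^3 + 117*z^2 + 378*z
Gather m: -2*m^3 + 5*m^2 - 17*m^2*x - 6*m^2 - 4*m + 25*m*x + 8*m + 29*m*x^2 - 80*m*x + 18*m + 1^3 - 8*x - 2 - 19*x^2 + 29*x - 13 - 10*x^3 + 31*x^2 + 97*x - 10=-2*m^3 + m^2*(-17*x - 1) + m*(29*x^2 - 55*x + 22) - 10*x^3 + 12*x^2 + 118*x - 24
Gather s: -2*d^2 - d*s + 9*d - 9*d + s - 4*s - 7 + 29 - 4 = -2*d^2 + s*(-d - 3) + 18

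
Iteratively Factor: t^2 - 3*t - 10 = (t + 2)*(t - 5)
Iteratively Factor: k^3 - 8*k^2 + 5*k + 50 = (k + 2)*(k^2 - 10*k + 25) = (k - 5)*(k + 2)*(k - 5)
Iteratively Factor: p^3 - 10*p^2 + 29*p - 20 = (p - 4)*(p^2 - 6*p + 5) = (p - 5)*(p - 4)*(p - 1)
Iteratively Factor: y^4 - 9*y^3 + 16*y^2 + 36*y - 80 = (y - 4)*(y^3 - 5*y^2 - 4*y + 20) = (y - 4)*(y + 2)*(y^2 - 7*y + 10) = (y - 4)*(y - 2)*(y + 2)*(y - 5)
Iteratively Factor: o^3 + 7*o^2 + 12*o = (o + 3)*(o^2 + 4*o) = o*(o + 3)*(o + 4)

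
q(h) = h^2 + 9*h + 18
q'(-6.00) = -3.00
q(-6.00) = 0.00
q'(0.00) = 9.00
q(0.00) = 18.00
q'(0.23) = 9.46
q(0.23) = 20.12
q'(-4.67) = -0.34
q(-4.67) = -2.22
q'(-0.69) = 7.62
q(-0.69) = 12.27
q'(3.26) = 15.52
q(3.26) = 57.97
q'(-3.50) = 2.00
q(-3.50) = -1.25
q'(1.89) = 12.78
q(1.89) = 38.58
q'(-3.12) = 2.76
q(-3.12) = -0.35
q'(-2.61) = 3.78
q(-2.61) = 1.32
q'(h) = 2*h + 9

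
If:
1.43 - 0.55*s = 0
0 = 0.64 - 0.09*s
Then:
No Solution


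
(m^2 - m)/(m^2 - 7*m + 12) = m*(m - 1)/(m^2 - 7*m + 12)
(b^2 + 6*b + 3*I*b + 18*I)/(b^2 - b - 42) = (b + 3*I)/(b - 7)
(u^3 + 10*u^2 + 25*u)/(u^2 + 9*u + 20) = u*(u + 5)/(u + 4)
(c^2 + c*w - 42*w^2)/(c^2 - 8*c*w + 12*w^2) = (-c - 7*w)/(-c + 2*w)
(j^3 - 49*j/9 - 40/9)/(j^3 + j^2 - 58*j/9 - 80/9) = (j + 1)/(j + 2)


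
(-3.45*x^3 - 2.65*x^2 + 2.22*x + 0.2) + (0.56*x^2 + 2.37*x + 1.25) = -3.45*x^3 - 2.09*x^2 + 4.59*x + 1.45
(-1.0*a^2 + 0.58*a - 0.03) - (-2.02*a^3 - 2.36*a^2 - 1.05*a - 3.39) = 2.02*a^3 + 1.36*a^2 + 1.63*a + 3.36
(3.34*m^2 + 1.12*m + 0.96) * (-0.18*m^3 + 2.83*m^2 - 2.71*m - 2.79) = -0.6012*m^5 + 9.2506*m^4 - 6.0546*m^3 - 9.637*m^2 - 5.7264*m - 2.6784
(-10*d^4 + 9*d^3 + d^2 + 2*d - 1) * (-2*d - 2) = 20*d^5 + 2*d^4 - 20*d^3 - 6*d^2 - 2*d + 2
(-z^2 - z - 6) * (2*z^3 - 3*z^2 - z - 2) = -2*z^5 + z^4 - 8*z^3 + 21*z^2 + 8*z + 12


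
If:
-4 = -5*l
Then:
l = 4/5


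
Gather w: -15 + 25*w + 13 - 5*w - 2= 20*w - 4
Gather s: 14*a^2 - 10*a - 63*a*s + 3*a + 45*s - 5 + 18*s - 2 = 14*a^2 - 7*a + s*(63 - 63*a) - 7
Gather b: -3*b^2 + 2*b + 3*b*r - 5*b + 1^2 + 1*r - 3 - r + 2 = -3*b^2 + b*(3*r - 3)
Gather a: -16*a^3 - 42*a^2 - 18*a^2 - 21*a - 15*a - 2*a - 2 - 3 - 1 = -16*a^3 - 60*a^2 - 38*a - 6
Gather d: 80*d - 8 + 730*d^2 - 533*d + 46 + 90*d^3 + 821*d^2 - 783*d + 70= 90*d^3 + 1551*d^2 - 1236*d + 108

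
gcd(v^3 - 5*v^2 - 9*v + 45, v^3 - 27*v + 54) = v - 3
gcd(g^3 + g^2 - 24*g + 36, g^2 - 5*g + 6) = g^2 - 5*g + 6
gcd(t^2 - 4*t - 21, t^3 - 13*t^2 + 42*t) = t - 7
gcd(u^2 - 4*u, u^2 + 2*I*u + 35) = 1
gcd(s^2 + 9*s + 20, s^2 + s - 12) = s + 4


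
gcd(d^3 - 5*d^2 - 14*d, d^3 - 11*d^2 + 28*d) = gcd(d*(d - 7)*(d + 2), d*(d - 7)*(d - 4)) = d^2 - 7*d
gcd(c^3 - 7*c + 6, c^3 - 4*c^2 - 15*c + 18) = c^2 + 2*c - 3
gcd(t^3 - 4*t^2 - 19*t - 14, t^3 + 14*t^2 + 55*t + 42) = t + 1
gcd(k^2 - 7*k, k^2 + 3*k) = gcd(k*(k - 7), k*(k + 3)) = k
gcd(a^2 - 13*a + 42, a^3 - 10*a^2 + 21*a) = a - 7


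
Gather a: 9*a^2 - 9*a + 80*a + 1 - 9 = 9*a^2 + 71*a - 8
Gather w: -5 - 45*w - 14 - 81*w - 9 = -126*w - 28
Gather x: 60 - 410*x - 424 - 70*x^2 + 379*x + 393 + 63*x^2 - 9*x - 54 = -7*x^2 - 40*x - 25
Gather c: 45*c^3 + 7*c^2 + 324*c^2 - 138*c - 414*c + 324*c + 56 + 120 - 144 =45*c^3 + 331*c^2 - 228*c + 32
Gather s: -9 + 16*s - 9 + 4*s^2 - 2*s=4*s^2 + 14*s - 18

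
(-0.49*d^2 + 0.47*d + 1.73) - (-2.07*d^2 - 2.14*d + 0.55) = 1.58*d^2 + 2.61*d + 1.18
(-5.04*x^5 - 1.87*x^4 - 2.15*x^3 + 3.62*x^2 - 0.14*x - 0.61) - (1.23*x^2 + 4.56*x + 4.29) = -5.04*x^5 - 1.87*x^4 - 2.15*x^3 + 2.39*x^2 - 4.7*x - 4.9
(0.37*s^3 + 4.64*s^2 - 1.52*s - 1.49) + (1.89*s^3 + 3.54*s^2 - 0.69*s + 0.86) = 2.26*s^3 + 8.18*s^2 - 2.21*s - 0.63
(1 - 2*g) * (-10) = 20*g - 10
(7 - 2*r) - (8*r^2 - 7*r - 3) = -8*r^2 + 5*r + 10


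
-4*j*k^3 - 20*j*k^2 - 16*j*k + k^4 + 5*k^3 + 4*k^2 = k*(-4*j + k)*(k + 1)*(k + 4)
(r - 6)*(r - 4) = r^2 - 10*r + 24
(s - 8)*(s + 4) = s^2 - 4*s - 32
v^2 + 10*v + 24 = (v + 4)*(v + 6)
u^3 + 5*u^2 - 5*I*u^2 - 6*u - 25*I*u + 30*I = (u - 1)*(u + 6)*(u - 5*I)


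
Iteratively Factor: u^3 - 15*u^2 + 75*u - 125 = (u - 5)*(u^2 - 10*u + 25) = (u - 5)^2*(u - 5)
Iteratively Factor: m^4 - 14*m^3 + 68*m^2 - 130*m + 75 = (m - 5)*(m^3 - 9*m^2 + 23*m - 15) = (m - 5)^2*(m^2 - 4*m + 3) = (m - 5)^2*(m - 1)*(m - 3)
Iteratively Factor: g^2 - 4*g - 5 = (g - 5)*(g + 1)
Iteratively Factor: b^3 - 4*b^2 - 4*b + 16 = (b + 2)*(b^2 - 6*b + 8) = (b - 2)*(b + 2)*(b - 4)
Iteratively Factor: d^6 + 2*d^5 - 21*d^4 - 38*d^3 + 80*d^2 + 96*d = (d + 3)*(d^5 - d^4 - 18*d^3 + 16*d^2 + 32*d) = (d + 3)*(d + 4)*(d^4 - 5*d^3 + 2*d^2 + 8*d) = d*(d + 3)*(d + 4)*(d^3 - 5*d^2 + 2*d + 8) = d*(d - 4)*(d + 3)*(d + 4)*(d^2 - d - 2) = d*(d - 4)*(d - 2)*(d + 3)*(d + 4)*(d + 1)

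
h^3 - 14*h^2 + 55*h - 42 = (h - 7)*(h - 6)*(h - 1)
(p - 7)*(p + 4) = p^2 - 3*p - 28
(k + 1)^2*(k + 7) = k^3 + 9*k^2 + 15*k + 7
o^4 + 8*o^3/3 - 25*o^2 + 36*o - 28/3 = (o - 2)^2*(o - 1/3)*(o + 7)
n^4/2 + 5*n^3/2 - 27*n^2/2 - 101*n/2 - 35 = (n/2 + 1/2)*(n - 5)*(n + 2)*(n + 7)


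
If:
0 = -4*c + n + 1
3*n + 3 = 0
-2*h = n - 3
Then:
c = 0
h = 2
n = -1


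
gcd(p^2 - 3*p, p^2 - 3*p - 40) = 1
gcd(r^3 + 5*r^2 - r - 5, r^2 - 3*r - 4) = r + 1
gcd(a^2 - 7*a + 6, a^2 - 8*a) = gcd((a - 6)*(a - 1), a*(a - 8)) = 1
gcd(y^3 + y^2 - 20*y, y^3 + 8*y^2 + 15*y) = y^2 + 5*y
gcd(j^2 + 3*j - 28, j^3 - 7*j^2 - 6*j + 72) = j - 4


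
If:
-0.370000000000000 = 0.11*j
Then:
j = -3.36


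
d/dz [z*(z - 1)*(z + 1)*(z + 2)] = 4*z^3 + 6*z^2 - 2*z - 2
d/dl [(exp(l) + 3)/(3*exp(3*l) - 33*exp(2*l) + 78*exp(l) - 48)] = (-(exp(l) + 3)*(3*exp(2*l) - 22*exp(l) + 26) + exp(3*l) - 11*exp(2*l) + 26*exp(l) - 16)*exp(l)/(3*(exp(3*l) - 11*exp(2*l) + 26*exp(l) - 16)^2)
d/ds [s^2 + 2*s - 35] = 2*s + 2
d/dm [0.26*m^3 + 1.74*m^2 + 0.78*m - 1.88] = 0.78*m^2 + 3.48*m + 0.78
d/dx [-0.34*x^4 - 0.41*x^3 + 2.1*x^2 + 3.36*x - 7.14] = -1.36*x^3 - 1.23*x^2 + 4.2*x + 3.36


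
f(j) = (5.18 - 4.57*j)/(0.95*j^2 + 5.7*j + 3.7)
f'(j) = (5.18 - 4.57*j)*(-1.9*j - 5.7)/(0.95*j^2 + 5.7*j + 3.7)^2 - 4.57/(0.95*j^2 + 5.7*j + 3.7)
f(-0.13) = 1.94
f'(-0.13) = -5.09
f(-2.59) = -3.63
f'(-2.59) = 0.37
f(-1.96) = -3.70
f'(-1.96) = -0.72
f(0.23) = 0.82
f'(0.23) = -1.89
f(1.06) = 0.03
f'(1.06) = -0.44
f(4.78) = -0.32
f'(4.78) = 0.00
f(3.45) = -0.31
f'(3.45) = -0.02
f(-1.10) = -7.19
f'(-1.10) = -15.04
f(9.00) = -0.27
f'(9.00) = 0.01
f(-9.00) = 1.58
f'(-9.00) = 0.46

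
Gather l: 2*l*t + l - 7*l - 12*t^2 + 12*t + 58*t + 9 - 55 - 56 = l*(2*t - 6) - 12*t^2 + 70*t - 102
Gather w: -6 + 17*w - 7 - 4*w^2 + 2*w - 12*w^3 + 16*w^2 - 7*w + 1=-12*w^3 + 12*w^2 + 12*w - 12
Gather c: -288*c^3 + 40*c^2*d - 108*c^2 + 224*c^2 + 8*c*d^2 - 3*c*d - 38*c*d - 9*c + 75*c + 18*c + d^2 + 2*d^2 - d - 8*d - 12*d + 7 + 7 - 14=-288*c^3 + c^2*(40*d + 116) + c*(8*d^2 - 41*d + 84) + 3*d^2 - 21*d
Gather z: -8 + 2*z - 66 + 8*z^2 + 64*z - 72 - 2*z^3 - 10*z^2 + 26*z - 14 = -2*z^3 - 2*z^2 + 92*z - 160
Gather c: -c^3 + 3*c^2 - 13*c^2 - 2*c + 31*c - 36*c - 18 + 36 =-c^3 - 10*c^2 - 7*c + 18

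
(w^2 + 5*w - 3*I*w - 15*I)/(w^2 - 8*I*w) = (w^2 + w*(5 - 3*I) - 15*I)/(w*(w - 8*I))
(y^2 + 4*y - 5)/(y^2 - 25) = (y - 1)/(y - 5)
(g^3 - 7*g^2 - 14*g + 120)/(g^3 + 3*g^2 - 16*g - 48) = (g^2 - 11*g + 30)/(g^2 - g - 12)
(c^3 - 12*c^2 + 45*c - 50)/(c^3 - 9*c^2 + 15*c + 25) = (c - 2)/(c + 1)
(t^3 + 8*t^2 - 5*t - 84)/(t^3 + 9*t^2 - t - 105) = (t + 4)/(t + 5)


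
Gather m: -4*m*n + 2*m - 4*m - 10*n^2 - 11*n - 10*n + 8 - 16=m*(-4*n - 2) - 10*n^2 - 21*n - 8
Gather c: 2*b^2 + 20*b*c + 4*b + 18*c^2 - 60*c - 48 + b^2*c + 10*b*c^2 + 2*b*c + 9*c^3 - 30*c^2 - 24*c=2*b^2 + 4*b + 9*c^3 + c^2*(10*b - 12) + c*(b^2 + 22*b - 84) - 48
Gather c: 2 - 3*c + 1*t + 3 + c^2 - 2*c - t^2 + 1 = c^2 - 5*c - t^2 + t + 6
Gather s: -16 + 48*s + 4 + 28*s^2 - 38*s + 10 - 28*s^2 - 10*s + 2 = 0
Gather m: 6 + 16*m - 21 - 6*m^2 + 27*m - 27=-6*m^2 + 43*m - 42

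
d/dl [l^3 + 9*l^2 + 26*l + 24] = 3*l^2 + 18*l + 26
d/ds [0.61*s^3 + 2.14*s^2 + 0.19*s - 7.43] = 1.83*s^2 + 4.28*s + 0.19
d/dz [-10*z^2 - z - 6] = -20*z - 1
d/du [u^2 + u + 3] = 2*u + 1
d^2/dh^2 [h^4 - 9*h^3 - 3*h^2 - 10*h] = 12*h^2 - 54*h - 6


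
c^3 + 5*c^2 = c^2*(c + 5)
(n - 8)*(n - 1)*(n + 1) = n^3 - 8*n^2 - n + 8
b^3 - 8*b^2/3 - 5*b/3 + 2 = (b - 3)*(b - 2/3)*(b + 1)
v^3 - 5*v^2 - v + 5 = (v - 5)*(v - 1)*(v + 1)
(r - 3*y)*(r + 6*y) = r^2 + 3*r*y - 18*y^2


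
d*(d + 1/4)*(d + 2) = d^3 + 9*d^2/4 + d/2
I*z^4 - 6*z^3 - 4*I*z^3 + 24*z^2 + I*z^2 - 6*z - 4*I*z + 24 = (z - 4)*(z + I)*(z + 6*I)*(I*z + 1)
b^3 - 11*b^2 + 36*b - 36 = (b - 6)*(b - 3)*(b - 2)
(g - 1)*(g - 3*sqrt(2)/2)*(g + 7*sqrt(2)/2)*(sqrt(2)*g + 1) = sqrt(2)*g^4 - sqrt(2)*g^3 + 5*g^3 - 17*sqrt(2)*g^2/2 - 5*g^2 - 21*g/2 + 17*sqrt(2)*g/2 + 21/2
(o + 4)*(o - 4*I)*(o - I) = o^3 + 4*o^2 - 5*I*o^2 - 4*o - 20*I*o - 16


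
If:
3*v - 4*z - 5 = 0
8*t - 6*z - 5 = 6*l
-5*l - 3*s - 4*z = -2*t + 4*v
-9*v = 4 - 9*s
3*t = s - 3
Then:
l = -2369/2529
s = 325/281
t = -518/843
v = 1801/2529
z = -1207/1686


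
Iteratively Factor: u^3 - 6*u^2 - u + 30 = (u - 5)*(u^2 - u - 6) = (u - 5)*(u - 3)*(u + 2)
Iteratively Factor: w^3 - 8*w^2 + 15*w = (w - 5)*(w^2 - 3*w) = (w - 5)*(w - 3)*(w)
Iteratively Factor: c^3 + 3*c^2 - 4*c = (c - 1)*(c^2 + 4*c) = c*(c - 1)*(c + 4)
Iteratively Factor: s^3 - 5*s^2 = (s - 5)*(s^2) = s*(s - 5)*(s)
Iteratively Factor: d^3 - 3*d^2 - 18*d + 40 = (d - 5)*(d^2 + 2*d - 8) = (d - 5)*(d - 2)*(d + 4)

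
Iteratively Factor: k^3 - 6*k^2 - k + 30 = (k - 5)*(k^2 - k - 6) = (k - 5)*(k + 2)*(k - 3)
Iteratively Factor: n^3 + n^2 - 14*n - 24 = (n - 4)*(n^2 + 5*n + 6) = (n - 4)*(n + 3)*(n + 2)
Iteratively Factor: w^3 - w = (w + 1)*(w^2 - w) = (w - 1)*(w + 1)*(w)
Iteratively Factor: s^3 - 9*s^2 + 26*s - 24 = (s - 4)*(s^2 - 5*s + 6) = (s - 4)*(s - 3)*(s - 2)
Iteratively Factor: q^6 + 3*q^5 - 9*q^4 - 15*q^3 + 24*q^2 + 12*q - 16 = (q + 1)*(q^5 + 2*q^4 - 11*q^3 - 4*q^2 + 28*q - 16) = (q - 1)*(q + 1)*(q^4 + 3*q^3 - 8*q^2 - 12*q + 16) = (q - 1)*(q + 1)*(q + 2)*(q^3 + q^2 - 10*q + 8) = (q - 1)^2*(q + 1)*(q + 2)*(q^2 + 2*q - 8) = (q - 1)^2*(q + 1)*(q + 2)*(q + 4)*(q - 2)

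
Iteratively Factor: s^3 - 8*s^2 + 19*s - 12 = (s - 1)*(s^2 - 7*s + 12) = (s - 3)*(s - 1)*(s - 4)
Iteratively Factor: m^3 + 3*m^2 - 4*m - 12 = (m + 3)*(m^2 - 4) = (m - 2)*(m + 3)*(m + 2)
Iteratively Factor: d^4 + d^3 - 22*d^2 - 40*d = (d + 2)*(d^3 - d^2 - 20*d) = (d - 5)*(d + 2)*(d^2 + 4*d) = (d - 5)*(d + 2)*(d + 4)*(d)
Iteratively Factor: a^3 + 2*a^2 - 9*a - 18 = (a + 2)*(a^2 - 9) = (a - 3)*(a + 2)*(a + 3)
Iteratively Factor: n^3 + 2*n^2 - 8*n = (n - 2)*(n^2 + 4*n) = (n - 2)*(n + 4)*(n)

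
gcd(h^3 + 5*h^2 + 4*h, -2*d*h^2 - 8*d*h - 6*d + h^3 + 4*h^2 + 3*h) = h + 1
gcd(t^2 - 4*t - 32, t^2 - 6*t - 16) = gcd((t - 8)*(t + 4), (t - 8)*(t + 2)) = t - 8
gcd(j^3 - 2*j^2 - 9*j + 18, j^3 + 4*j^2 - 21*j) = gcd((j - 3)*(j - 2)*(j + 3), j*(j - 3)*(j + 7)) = j - 3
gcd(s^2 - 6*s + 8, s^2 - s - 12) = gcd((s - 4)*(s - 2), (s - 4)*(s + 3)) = s - 4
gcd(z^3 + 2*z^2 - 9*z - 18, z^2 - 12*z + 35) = 1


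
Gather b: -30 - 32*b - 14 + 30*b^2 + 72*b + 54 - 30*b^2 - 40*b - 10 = 0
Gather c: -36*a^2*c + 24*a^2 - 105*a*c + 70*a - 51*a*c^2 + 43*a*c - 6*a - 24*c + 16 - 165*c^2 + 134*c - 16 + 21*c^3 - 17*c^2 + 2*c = 24*a^2 + 64*a + 21*c^3 + c^2*(-51*a - 182) + c*(-36*a^2 - 62*a + 112)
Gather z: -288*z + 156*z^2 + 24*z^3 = 24*z^3 + 156*z^2 - 288*z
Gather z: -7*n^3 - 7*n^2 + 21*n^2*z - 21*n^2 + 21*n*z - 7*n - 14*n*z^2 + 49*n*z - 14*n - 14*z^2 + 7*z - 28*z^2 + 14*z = -7*n^3 - 28*n^2 - 21*n + z^2*(-14*n - 42) + z*(21*n^2 + 70*n + 21)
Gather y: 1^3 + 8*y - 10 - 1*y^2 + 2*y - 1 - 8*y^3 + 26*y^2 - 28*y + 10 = -8*y^3 + 25*y^2 - 18*y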